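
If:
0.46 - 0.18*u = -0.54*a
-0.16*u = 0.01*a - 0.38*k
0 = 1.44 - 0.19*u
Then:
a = 1.67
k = 3.24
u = 7.58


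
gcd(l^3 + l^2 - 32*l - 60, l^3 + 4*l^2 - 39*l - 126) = l - 6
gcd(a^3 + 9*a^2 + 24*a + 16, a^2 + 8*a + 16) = a^2 + 8*a + 16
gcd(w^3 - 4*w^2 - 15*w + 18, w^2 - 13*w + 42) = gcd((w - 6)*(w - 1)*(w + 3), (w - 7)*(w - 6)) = w - 6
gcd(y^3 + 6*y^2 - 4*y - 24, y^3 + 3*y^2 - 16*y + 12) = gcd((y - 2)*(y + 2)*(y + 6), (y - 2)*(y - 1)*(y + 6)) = y^2 + 4*y - 12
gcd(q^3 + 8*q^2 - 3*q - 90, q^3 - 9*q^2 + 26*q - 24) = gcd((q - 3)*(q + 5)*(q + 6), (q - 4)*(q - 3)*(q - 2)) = q - 3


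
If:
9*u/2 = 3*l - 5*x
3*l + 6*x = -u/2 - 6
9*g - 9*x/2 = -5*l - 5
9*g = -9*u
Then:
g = -96/107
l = -26/107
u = 96/107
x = -102/107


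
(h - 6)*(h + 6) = h^2 - 36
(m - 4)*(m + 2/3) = m^2 - 10*m/3 - 8/3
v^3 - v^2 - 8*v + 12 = (v - 2)^2*(v + 3)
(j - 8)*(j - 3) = j^2 - 11*j + 24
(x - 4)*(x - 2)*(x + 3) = x^3 - 3*x^2 - 10*x + 24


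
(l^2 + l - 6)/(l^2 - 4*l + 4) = (l + 3)/(l - 2)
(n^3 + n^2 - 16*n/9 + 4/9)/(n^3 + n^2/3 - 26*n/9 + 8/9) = (3*n - 2)/(3*n - 4)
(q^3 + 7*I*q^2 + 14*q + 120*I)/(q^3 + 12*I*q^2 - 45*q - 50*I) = (q^2 + 2*I*q + 24)/(q^2 + 7*I*q - 10)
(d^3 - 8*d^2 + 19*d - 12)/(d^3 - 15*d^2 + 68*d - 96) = (d - 1)/(d - 8)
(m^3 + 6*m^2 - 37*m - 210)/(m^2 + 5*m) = m + 1 - 42/m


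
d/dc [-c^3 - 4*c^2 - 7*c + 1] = -3*c^2 - 8*c - 7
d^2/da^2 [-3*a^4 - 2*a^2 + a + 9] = -36*a^2 - 4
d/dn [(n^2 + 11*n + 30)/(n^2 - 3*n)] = 2*(-7*n^2 - 30*n + 45)/(n^2*(n^2 - 6*n + 9))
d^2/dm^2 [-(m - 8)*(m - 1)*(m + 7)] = 4 - 6*m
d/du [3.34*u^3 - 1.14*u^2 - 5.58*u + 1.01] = 10.02*u^2 - 2.28*u - 5.58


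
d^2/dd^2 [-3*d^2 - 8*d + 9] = -6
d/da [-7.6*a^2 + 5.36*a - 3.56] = 5.36 - 15.2*a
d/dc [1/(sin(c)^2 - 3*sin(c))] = (3 - 2*sin(c))*cos(c)/((sin(c) - 3)^2*sin(c)^2)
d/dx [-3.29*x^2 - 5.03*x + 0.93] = -6.58*x - 5.03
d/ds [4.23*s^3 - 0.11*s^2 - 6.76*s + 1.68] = 12.69*s^2 - 0.22*s - 6.76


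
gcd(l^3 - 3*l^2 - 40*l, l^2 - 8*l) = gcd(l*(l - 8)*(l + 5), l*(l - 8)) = l^2 - 8*l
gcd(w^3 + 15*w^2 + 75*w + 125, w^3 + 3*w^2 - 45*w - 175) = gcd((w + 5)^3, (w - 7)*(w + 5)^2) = w^2 + 10*w + 25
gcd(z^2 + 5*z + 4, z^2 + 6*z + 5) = z + 1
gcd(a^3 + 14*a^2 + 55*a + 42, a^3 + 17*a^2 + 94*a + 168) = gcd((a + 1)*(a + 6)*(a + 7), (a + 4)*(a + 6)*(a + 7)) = a^2 + 13*a + 42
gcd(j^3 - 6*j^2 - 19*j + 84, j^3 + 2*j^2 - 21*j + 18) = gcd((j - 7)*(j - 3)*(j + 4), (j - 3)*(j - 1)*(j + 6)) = j - 3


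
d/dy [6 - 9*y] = -9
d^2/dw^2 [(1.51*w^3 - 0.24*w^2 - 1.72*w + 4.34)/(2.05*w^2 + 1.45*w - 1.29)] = (-7.105427357601e-15*w^5 - 1.77635683940025e-14*w^4 + 1.30614000000001*w^3 + 88.67829*w^2 + 65.189406*w + 33.970672)/(8.615125*w^6 + 18.280875*w^5 - 3.3333*w^4 - 19.958525*w^3 + 2.09754*w^2 + 7.238835*w - 2.146689)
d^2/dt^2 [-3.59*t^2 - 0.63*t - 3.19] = -7.18000000000000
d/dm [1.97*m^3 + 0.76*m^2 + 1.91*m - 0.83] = 5.91*m^2 + 1.52*m + 1.91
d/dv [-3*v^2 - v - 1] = -6*v - 1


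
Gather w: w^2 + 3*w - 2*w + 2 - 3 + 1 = w^2 + w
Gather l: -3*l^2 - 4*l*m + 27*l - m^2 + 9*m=-3*l^2 + l*(27 - 4*m) - m^2 + 9*m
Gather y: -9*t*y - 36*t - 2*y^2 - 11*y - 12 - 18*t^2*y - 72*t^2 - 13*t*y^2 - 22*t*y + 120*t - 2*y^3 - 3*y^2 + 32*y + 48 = -72*t^2 + 84*t - 2*y^3 + y^2*(-13*t - 5) + y*(-18*t^2 - 31*t + 21) + 36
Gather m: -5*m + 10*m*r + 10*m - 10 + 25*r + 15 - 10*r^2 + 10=m*(10*r + 5) - 10*r^2 + 25*r + 15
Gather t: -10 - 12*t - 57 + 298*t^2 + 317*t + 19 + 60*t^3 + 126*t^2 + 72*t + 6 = 60*t^3 + 424*t^2 + 377*t - 42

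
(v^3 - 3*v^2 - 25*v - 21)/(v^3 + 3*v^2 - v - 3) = (v - 7)/(v - 1)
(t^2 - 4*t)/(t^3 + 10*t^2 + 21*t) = (t - 4)/(t^2 + 10*t + 21)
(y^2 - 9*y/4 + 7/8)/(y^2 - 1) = (8*y^2 - 18*y + 7)/(8*(y^2 - 1))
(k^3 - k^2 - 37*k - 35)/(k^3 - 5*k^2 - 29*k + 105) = (k + 1)/(k - 3)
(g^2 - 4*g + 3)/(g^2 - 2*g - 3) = (g - 1)/(g + 1)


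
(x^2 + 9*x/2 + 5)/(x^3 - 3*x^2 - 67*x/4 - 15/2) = 2*(x + 2)/(2*x^2 - 11*x - 6)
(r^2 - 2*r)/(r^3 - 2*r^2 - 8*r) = (2 - r)/(-r^2 + 2*r + 8)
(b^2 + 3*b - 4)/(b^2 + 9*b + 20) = (b - 1)/(b + 5)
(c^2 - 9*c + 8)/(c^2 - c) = (c - 8)/c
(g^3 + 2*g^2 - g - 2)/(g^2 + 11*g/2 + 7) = 2*(g^2 - 1)/(2*g + 7)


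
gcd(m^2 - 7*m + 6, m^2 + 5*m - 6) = m - 1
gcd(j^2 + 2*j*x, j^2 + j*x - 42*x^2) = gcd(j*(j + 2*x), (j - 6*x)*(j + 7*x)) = 1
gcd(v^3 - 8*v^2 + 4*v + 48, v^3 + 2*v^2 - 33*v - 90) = v - 6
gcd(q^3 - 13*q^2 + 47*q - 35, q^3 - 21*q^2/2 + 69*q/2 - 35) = q - 5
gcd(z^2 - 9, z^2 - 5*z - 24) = z + 3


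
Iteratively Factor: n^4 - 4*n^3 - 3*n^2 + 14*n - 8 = (n + 2)*(n^3 - 6*n^2 + 9*n - 4) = (n - 1)*(n + 2)*(n^2 - 5*n + 4) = (n - 1)^2*(n + 2)*(n - 4)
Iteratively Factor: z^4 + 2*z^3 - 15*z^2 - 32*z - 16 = (z + 4)*(z^3 - 2*z^2 - 7*z - 4) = (z - 4)*(z + 4)*(z^2 + 2*z + 1) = (z - 4)*(z + 1)*(z + 4)*(z + 1)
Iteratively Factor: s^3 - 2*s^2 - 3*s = (s + 1)*(s^2 - 3*s) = s*(s + 1)*(s - 3)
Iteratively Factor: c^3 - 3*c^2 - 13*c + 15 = (c - 5)*(c^2 + 2*c - 3) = (c - 5)*(c + 3)*(c - 1)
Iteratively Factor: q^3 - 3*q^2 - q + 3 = (q + 1)*(q^2 - 4*q + 3) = (q - 3)*(q + 1)*(q - 1)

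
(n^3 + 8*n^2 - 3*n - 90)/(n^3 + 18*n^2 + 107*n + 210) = (n - 3)/(n + 7)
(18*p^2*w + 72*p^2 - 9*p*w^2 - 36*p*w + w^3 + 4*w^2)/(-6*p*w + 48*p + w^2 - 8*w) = (-3*p*w - 12*p + w^2 + 4*w)/(w - 8)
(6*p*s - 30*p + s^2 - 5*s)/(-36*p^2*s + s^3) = (5 - s)/(s*(6*p - s))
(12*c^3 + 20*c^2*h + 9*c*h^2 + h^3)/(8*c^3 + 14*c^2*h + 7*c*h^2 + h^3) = (6*c + h)/(4*c + h)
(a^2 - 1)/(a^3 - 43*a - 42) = (a - 1)/(a^2 - a - 42)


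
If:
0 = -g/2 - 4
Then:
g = -8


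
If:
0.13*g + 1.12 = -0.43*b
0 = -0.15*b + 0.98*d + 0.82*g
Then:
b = -0.302325581395349*g - 2.6046511627907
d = -0.883009017560513*g - 0.398671096345515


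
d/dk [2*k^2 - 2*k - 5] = 4*k - 2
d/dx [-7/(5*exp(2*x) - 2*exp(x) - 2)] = (70*exp(x) - 14)*exp(x)/(-5*exp(2*x) + 2*exp(x) + 2)^2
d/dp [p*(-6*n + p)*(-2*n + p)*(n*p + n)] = n*(24*n^2*p + 12*n^2 - 24*n*p^2 - 16*n*p + 4*p^3 + 3*p^2)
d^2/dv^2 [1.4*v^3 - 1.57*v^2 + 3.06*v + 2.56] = 8.4*v - 3.14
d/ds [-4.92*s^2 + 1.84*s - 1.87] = 1.84 - 9.84*s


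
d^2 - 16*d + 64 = (d - 8)^2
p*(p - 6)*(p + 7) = p^3 + p^2 - 42*p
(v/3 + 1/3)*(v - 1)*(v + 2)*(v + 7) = v^4/3 + 3*v^3 + 13*v^2/3 - 3*v - 14/3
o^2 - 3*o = o*(o - 3)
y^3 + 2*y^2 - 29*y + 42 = (y - 3)*(y - 2)*(y + 7)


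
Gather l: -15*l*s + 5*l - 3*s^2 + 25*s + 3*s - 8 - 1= l*(5 - 15*s) - 3*s^2 + 28*s - 9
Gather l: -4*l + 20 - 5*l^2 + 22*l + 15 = -5*l^2 + 18*l + 35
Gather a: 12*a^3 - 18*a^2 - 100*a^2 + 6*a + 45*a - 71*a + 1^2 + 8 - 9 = 12*a^3 - 118*a^2 - 20*a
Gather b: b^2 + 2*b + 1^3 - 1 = b^2 + 2*b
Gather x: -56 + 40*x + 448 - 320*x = 392 - 280*x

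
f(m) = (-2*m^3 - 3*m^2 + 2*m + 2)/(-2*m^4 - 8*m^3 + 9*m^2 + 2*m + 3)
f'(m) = (-6*m^2 - 6*m + 2)/(-2*m^4 - 8*m^3 + 9*m^2 + 2*m + 3) + (-2*m^3 - 3*m^2 + 2*m + 2)*(8*m^3 + 24*m^2 - 18*m - 2)/(-2*m^4 - 8*m^3 + 9*m^2 + 2*m + 3)^2 = 2*(-2*m^6 - 6*m^5 - 15*m^4 + 20*m^3 + 3*m^2 - 27*m + 1)/(4*m^8 + 32*m^7 + 28*m^6 - 152*m^5 + 37*m^4 - 12*m^3 + 58*m^2 + 12*m + 9)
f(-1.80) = 0.01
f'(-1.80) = -0.12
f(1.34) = 1.43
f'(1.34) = -9.08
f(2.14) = 0.38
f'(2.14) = -0.24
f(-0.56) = 0.05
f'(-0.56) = 0.71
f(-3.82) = 0.42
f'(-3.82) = -0.51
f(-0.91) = -0.06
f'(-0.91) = 0.06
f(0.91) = -0.04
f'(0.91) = -1.78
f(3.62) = 0.21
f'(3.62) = -0.06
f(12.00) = 0.07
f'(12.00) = -0.00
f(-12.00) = -0.11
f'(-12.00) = -0.01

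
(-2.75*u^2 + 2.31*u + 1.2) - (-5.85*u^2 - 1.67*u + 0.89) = 3.1*u^2 + 3.98*u + 0.31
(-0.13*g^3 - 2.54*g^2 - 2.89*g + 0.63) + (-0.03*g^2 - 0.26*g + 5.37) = -0.13*g^3 - 2.57*g^2 - 3.15*g + 6.0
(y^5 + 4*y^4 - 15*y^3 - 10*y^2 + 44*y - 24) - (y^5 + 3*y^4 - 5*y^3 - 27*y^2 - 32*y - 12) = y^4 - 10*y^3 + 17*y^2 + 76*y - 12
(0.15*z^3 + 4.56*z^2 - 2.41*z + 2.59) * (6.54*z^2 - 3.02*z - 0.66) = 0.981*z^5 + 29.3694*z^4 - 29.6316*z^3 + 21.2072*z^2 - 6.2312*z - 1.7094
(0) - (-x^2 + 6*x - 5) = x^2 - 6*x + 5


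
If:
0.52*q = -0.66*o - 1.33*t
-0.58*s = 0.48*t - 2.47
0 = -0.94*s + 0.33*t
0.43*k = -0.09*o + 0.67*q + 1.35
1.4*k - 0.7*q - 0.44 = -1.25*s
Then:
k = -3.06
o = -3.75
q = -4.48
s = 1.27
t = 3.61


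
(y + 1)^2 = y^2 + 2*y + 1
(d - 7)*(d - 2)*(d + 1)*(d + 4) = d^4 - 4*d^3 - 27*d^2 + 34*d + 56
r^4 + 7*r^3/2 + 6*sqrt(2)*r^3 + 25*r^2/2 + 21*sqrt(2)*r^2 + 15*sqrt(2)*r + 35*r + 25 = (r + 1)*(r + 5/2)*(r + sqrt(2))*(r + 5*sqrt(2))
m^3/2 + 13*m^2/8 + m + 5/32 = (m/2 + 1/4)*(m + 1/4)*(m + 5/2)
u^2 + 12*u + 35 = (u + 5)*(u + 7)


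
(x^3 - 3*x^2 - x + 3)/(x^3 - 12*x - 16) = (-x^3 + 3*x^2 + x - 3)/(-x^3 + 12*x + 16)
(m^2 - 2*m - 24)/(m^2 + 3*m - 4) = (m - 6)/(m - 1)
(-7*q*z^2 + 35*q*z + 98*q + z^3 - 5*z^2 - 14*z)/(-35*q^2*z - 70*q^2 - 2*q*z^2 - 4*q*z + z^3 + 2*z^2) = (z - 7)/(5*q + z)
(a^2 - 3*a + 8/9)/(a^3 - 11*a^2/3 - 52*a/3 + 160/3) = (a - 1/3)/(a^2 - a - 20)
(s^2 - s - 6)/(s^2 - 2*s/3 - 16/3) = 3*(s - 3)/(3*s - 8)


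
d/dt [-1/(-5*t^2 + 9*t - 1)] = (9 - 10*t)/(5*t^2 - 9*t + 1)^2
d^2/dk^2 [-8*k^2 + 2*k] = -16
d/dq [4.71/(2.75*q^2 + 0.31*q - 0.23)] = (-25.905*q - 1.4601)/(2.75*q^2 + 0.31*q - 0.23)^2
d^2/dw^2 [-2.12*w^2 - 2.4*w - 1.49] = -4.24000000000000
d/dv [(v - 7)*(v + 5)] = 2*v - 2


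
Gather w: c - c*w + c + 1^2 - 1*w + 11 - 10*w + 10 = 2*c + w*(-c - 11) + 22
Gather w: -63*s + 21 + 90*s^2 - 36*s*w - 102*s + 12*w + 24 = 90*s^2 - 165*s + w*(12 - 36*s) + 45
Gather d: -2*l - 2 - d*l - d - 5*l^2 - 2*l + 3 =d*(-l - 1) - 5*l^2 - 4*l + 1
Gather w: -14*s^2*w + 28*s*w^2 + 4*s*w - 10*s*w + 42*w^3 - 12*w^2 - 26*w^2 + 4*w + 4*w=42*w^3 + w^2*(28*s - 38) + w*(-14*s^2 - 6*s + 8)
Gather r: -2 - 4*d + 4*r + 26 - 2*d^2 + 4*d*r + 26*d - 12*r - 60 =-2*d^2 + 22*d + r*(4*d - 8) - 36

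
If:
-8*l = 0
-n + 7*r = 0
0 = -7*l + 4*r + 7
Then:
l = 0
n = -49/4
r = -7/4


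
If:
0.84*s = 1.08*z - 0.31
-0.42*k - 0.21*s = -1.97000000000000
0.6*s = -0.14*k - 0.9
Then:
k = 6.16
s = -2.94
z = -2.00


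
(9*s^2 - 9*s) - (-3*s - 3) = 9*s^2 - 6*s + 3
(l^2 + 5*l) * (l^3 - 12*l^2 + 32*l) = l^5 - 7*l^4 - 28*l^3 + 160*l^2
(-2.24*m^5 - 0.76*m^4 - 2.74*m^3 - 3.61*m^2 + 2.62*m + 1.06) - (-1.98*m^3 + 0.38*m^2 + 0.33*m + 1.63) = -2.24*m^5 - 0.76*m^4 - 0.76*m^3 - 3.99*m^2 + 2.29*m - 0.57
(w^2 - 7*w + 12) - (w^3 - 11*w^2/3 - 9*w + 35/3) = -w^3 + 14*w^2/3 + 2*w + 1/3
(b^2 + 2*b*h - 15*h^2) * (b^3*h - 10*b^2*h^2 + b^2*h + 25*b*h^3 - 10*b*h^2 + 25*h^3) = b^5*h - 8*b^4*h^2 + b^4*h - 10*b^3*h^3 - 8*b^3*h^2 + 200*b^2*h^4 - 10*b^2*h^3 - 375*b*h^5 + 200*b*h^4 - 375*h^5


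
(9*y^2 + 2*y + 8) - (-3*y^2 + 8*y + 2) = 12*y^2 - 6*y + 6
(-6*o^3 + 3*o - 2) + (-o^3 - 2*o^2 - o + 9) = -7*o^3 - 2*o^2 + 2*o + 7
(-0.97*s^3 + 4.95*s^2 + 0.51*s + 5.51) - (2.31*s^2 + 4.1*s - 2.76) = -0.97*s^3 + 2.64*s^2 - 3.59*s + 8.27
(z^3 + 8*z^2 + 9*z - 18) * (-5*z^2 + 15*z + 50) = -5*z^5 - 25*z^4 + 125*z^3 + 625*z^2 + 180*z - 900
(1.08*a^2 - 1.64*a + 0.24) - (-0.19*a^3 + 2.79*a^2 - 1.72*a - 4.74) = 0.19*a^3 - 1.71*a^2 + 0.0800000000000001*a + 4.98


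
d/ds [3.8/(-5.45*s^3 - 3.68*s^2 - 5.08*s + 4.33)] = (62.13*s^2 + 27.968*s + 19.304)/(5.45*s^3 + 3.68*s^2 + 5.08*s - 4.33)^2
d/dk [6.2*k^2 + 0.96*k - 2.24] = 12.4*k + 0.96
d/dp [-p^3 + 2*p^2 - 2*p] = -3*p^2 + 4*p - 2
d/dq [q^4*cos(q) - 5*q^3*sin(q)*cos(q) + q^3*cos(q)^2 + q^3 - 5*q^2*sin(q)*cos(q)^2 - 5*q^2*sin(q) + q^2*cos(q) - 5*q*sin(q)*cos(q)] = -q^4*sin(q) - q^3*sin(2*q) + 4*q^3*cos(q) - 5*q^3*cos(2*q) - q^2*sin(q) - 15*q^2*sin(2*q)/2 - 25*q^2*cos(q)/4 + 3*q^2*cos(2*q)/2 - 15*q^2*cos(3*q)/4 + 9*q^2/2 - 25*q*sin(q)/2 - 5*q*sin(3*q)/2 + 2*q*cos(q) - 5*q*cos(2*q) - 5*sin(2*q)/2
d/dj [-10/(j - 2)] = 10/(j - 2)^2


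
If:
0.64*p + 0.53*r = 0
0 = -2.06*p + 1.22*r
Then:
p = 0.00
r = 0.00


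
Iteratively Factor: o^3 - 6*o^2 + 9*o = (o)*(o^2 - 6*o + 9) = o*(o - 3)*(o - 3)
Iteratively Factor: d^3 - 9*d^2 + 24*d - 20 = (d - 2)*(d^2 - 7*d + 10) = (d - 2)^2*(d - 5)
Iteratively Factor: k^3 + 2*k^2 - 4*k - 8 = (k + 2)*(k^2 - 4) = (k - 2)*(k + 2)*(k + 2)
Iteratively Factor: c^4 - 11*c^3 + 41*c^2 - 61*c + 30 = (c - 2)*(c^3 - 9*c^2 + 23*c - 15) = (c - 5)*(c - 2)*(c^2 - 4*c + 3) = (c - 5)*(c - 3)*(c - 2)*(c - 1)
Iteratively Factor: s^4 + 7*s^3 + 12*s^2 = (s + 3)*(s^3 + 4*s^2) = (s + 3)*(s + 4)*(s^2) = s*(s + 3)*(s + 4)*(s)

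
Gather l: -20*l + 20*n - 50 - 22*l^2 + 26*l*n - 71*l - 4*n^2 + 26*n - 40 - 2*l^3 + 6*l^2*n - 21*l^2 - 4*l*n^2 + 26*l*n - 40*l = -2*l^3 + l^2*(6*n - 43) + l*(-4*n^2 + 52*n - 131) - 4*n^2 + 46*n - 90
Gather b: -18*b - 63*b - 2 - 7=-81*b - 9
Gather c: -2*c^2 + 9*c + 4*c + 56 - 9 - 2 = -2*c^2 + 13*c + 45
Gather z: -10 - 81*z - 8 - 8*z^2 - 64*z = -8*z^2 - 145*z - 18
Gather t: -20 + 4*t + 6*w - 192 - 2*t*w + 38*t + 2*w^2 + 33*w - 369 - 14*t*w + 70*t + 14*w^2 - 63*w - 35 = t*(112 - 16*w) + 16*w^2 - 24*w - 616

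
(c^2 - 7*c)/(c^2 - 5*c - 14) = c/(c + 2)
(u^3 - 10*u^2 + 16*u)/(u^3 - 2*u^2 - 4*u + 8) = u*(u - 8)/(u^2 - 4)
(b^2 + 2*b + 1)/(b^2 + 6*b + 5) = (b + 1)/(b + 5)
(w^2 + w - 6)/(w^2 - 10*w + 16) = (w + 3)/(w - 8)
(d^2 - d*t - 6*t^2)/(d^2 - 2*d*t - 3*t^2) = (d + 2*t)/(d + t)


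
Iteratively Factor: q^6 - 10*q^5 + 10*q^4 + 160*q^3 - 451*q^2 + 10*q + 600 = (q - 5)*(q^5 - 5*q^4 - 15*q^3 + 85*q^2 - 26*q - 120) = (q - 5)*(q - 3)*(q^4 - 2*q^3 - 21*q^2 + 22*q + 40) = (q - 5)^2*(q - 3)*(q^3 + 3*q^2 - 6*q - 8) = (q - 5)^2*(q - 3)*(q + 1)*(q^2 + 2*q - 8) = (q - 5)^2*(q - 3)*(q + 1)*(q + 4)*(q - 2)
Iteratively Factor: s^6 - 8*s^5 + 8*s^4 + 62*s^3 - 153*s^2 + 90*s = (s - 2)*(s^5 - 6*s^4 - 4*s^3 + 54*s^2 - 45*s) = (s - 2)*(s + 3)*(s^4 - 9*s^3 + 23*s^2 - 15*s) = s*(s - 2)*(s + 3)*(s^3 - 9*s^2 + 23*s - 15) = s*(s - 5)*(s - 2)*(s + 3)*(s^2 - 4*s + 3) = s*(s - 5)*(s - 2)*(s - 1)*(s + 3)*(s - 3)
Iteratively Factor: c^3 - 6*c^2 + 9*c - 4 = (c - 4)*(c^2 - 2*c + 1) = (c - 4)*(c - 1)*(c - 1)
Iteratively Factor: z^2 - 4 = (z + 2)*(z - 2)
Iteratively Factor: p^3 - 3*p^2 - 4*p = (p + 1)*(p^2 - 4*p) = (p - 4)*(p + 1)*(p)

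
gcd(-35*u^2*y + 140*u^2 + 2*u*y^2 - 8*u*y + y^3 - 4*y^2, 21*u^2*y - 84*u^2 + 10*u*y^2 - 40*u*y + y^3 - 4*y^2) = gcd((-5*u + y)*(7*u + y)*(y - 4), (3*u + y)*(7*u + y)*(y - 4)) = 7*u*y - 28*u + y^2 - 4*y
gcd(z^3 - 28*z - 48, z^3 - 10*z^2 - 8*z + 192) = z^2 - 2*z - 24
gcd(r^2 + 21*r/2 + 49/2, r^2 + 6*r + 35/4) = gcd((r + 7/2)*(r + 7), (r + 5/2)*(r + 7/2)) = r + 7/2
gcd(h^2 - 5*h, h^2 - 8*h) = h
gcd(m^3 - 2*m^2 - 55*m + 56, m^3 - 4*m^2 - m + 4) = m - 1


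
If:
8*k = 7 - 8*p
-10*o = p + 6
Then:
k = 7/8 - p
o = -p/10 - 3/5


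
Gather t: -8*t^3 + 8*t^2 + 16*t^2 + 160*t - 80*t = -8*t^3 + 24*t^2 + 80*t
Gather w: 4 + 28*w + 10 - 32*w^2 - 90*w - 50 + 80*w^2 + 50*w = 48*w^2 - 12*w - 36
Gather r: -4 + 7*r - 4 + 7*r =14*r - 8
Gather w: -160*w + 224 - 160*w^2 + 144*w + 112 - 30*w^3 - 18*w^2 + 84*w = -30*w^3 - 178*w^2 + 68*w + 336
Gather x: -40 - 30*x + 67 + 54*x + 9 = 24*x + 36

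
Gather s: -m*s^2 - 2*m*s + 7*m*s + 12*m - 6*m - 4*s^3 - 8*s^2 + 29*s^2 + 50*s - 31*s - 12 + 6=6*m - 4*s^3 + s^2*(21 - m) + s*(5*m + 19) - 6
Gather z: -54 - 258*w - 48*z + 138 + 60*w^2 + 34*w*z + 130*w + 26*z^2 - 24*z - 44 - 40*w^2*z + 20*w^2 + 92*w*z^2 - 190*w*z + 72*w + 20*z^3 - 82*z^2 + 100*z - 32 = 80*w^2 - 56*w + 20*z^3 + z^2*(92*w - 56) + z*(-40*w^2 - 156*w + 28) + 8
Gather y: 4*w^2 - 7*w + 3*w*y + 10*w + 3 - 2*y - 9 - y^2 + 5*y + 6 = 4*w^2 + 3*w - y^2 + y*(3*w + 3)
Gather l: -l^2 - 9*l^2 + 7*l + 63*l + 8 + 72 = -10*l^2 + 70*l + 80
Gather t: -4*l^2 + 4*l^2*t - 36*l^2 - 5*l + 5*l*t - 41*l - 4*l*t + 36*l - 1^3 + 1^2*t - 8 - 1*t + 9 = -40*l^2 - 10*l + t*(4*l^2 + l)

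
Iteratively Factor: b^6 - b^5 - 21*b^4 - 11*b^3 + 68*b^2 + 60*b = (b + 1)*(b^5 - 2*b^4 - 19*b^3 + 8*b^2 + 60*b) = (b + 1)*(b + 3)*(b^4 - 5*b^3 - 4*b^2 + 20*b) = b*(b + 1)*(b + 3)*(b^3 - 5*b^2 - 4*b + 20) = b*(b + 1)*(b + 2)*(b + 3)*(b^2 - 7*b + 10) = b*(b - 5)*(b + 1)*(b + 2)*(b + 3)*(b - 2)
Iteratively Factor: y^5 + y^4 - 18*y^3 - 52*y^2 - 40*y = (y)*(y^4 + y^3 - 18*y^2 - 52*y - 40) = y*(y + 2)*(y^3 - y^2 - 16*y - 20) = y*(y - 5)*(y + 2)*(y^2 + 4*y + 4) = y*(y - 5)*(y + 2)^2*(y + 2)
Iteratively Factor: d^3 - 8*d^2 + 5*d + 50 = (d + 2)*(d^2 - 10*d + 25) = (d - 5)*(d + 2)*(d - 5)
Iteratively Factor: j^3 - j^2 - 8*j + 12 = (j - 2)*(j^2 + j - 6) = (j - 2)*(j + 3)*(j - 2)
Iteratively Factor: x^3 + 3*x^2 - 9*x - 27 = (x + 3)*(x^2 - 9) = (x - 3)*(x + 3)*(x + 3)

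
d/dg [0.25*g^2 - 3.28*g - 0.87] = 0.5*g - 3.28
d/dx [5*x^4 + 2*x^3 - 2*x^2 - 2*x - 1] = 20*x^3 + 6*x^2 - 4*x - 2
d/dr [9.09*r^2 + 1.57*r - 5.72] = 18.18*r + 1.57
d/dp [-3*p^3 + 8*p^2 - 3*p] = -9*p^2 + 16*p - 3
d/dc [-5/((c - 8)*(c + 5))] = 5*(2*c - 3)/((c - 8)^2*(c + 5)^2)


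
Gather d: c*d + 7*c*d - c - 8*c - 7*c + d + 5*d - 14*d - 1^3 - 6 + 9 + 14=-16*c + d*(8*c - 8) + 16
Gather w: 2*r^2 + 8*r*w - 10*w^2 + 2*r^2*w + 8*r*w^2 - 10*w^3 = 2*r^2 - 10*w^3 + w^2*(8*r - 10) + w*(2*r^2 + 8*r)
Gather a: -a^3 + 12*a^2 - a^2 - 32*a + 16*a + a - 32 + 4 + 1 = -a^3 + 11*a^2 - 15*a - 27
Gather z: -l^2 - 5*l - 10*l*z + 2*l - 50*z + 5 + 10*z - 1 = -l^2 - 3*l + z*(-10*l - 40) + 4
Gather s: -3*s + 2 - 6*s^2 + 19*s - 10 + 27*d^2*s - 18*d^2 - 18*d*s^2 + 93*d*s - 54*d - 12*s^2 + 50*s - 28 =-18*d^2 - 54*d + s^2*(-18*d - 18) + s*(27*d^2 + 93*d + 66) - 36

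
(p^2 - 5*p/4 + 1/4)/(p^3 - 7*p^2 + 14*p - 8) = (p - 1/4)/(p^2 - 6*p + 8)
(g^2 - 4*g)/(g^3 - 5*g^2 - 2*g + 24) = g/(g^2 - g - 6)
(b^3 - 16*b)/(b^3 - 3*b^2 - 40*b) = (16 - b^2)/(-b^2 + 3*b + 40)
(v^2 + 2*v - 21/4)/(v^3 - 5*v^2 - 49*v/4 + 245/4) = (2*v - 3)/(2*v^2 - 17*v + 35)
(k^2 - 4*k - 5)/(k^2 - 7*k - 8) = (k - 5)/(k - 8)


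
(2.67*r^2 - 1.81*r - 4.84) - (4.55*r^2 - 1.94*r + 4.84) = -1.88*r^2 + 0.13*r - 9.68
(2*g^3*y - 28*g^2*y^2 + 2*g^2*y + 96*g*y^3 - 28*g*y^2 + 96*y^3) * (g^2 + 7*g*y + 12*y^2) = 2*g^5*y - 14*g^4*y^2 + 2*g^4*y - 76*g^3*y^3 - 14*g^3*y^2 + 336*g^2*y^4 - 76*g^2*y^3 + 1152*g*y^5 + 336*g*y^4 + 1152*y^5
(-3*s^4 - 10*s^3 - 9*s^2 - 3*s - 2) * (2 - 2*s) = 6*s^5 + 14*s^4 - 2*s^3 - 12*s^2 - 2*s - 4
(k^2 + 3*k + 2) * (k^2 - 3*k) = k^4 - 7*k^2 - 6*k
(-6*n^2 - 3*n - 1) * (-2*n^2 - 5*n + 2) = 12*n^4 + 36*n^3 + 5*n^2 - n - 2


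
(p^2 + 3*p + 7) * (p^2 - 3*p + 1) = p^4 - p^2 - 18*p + 7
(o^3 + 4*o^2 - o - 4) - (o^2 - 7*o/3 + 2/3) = o^3 + 3*o^2 + 4*o/3 - 14/3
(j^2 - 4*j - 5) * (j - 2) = j^3 - 6*j^2 + 3*j + 10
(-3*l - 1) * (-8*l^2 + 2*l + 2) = 24*l^3 + 2*l^2 - 8*l - 2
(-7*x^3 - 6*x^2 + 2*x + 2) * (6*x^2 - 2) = -42*x^5 - 36*x^4 + 26*x^3 + 24*x^2 - 4*x - 4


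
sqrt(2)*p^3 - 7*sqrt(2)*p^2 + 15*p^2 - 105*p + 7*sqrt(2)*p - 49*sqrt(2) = (p - 7)*(p + 7*sqrt(2))*(sqrt(2)*p + 1)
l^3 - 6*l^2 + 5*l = l*(l - 5)*(l - 1)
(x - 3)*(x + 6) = x^2 + 3*x - 18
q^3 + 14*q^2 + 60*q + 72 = (q + 2)*(q + 6)^2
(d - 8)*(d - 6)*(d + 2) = d^3 - 12*d^2 + 20*d + 96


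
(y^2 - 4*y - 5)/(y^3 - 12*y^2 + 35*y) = (y + 1)/(y*(y - 7))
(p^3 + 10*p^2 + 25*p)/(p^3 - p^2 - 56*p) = (p^2 + 10*p + 25)/(p^2 - p - 56)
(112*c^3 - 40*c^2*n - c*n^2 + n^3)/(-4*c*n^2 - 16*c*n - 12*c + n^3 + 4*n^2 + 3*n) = (-28*c^2 + 3*c*n + n^2)/(n^2 + 4*n + 3)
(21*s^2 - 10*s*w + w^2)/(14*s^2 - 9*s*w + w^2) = (3*s - w)/(2*s - w)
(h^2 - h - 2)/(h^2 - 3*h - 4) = (h - 2)/(h - 4)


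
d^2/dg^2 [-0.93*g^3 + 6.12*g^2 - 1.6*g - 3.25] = 12.24 - 5.58*g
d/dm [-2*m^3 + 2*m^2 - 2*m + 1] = -6*m^2 + 4*m - 2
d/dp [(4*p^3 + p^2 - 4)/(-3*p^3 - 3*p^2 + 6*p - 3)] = (-3*p^4 + 16*p^3 - 22*p^2 - 10*p + 8)/(3*(p^6 + 2*p^5 - 3*p^4 - 2*p^3 + 6*p^2 - 4*p + 1))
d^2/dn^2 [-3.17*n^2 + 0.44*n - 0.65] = -6.34000000000000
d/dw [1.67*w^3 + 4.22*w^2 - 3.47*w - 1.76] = 5.01*w^2 + 8.44*w - 3.47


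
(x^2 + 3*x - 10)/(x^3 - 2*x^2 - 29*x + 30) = (x - 2)/(x^2 - 7*x + 6)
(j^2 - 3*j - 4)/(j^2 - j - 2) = (j - 4)/(j - 2)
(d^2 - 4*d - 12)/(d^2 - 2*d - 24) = (d + 2)/(d + 4)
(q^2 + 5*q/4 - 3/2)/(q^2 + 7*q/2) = (4*q^2 + 5*q - 6)/(2*q*(2*q + 7))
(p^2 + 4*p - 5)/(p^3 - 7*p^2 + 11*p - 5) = (p + 5)/(p^2 - 6*p + 5)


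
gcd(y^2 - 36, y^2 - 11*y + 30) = y - 6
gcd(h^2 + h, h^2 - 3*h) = h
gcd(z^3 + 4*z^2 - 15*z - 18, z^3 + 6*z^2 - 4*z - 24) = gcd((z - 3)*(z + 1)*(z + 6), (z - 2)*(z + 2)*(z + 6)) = z + 6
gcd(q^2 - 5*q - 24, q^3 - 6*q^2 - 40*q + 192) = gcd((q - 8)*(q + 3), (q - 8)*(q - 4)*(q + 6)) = q - 8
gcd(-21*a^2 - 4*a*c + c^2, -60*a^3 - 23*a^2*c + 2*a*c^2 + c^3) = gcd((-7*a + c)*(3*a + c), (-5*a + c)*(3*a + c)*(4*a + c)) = 3*a + c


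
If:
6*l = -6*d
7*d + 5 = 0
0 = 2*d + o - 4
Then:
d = -5/7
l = 5/7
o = 38/7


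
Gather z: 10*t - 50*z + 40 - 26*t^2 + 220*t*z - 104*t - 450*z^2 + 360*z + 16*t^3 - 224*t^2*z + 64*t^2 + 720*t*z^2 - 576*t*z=16*t^3 + 38*t^2 - 94*t + z^2*(720*t - 450) + z*(-224*t^2 - 356*t + 310) + 40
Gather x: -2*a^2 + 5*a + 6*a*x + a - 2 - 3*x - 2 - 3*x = -2*a^2 + 6*a + x*(6*a - 6) - 4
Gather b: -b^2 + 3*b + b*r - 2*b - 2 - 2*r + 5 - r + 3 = -b^2 + b*(r + 1) - 3*r + 6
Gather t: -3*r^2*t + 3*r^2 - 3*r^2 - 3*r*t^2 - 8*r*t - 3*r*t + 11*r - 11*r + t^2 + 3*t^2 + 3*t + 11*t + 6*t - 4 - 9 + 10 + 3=t^2*(4 - 3*r) + t*(-3*r^2 - 11*r + 20)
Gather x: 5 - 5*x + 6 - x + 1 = 12 - 6*x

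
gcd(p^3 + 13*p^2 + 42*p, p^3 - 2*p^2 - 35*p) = p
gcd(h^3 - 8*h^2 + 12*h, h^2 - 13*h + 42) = h - 6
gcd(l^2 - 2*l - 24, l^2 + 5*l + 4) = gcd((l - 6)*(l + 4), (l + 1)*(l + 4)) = l + 4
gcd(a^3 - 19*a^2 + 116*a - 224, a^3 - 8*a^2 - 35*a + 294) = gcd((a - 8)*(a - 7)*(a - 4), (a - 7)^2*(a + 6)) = a - 7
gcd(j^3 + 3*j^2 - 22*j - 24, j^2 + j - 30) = j + 6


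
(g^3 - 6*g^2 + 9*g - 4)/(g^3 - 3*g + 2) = (g - 4)/(g + 2)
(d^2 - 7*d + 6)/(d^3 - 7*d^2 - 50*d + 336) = (d - 1)/(d^2 - d - 56)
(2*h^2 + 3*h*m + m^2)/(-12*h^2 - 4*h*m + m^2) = (-h - m)/(6*h - m)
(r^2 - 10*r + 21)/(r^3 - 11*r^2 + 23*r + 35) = (r - 3)/(r^2 - 4*r - 5)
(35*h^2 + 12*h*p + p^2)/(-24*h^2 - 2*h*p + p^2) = (35*h^2 + 12*h*p + p^2)/(-24*h^2 - 2*h*p + p^2)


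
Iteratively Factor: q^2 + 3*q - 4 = (q + 4)*(q - 1)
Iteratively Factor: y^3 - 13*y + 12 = (y - 1)*(y^2 + y - 12) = (y - 1)*(y + 4)*(y - 3)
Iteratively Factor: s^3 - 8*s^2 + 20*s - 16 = (s - 2)*(s^2 - 6*s + 8) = (s - 4)*(s - 2)*(s - 2)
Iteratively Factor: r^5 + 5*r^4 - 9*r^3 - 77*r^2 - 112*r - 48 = (r + 4)*(r^4 + r^3 - 13*r^2 - 25*r - 12) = (r + 3)*(r + 4)*(r^3 - 2*r^2 - 7*r - 4) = (r - 4)*(r + 3)*(r + 4)*(r^2 + 2*r + 1) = (r - 4)*(r + 1)*(r + 3)*(r + 4)*(r + 1)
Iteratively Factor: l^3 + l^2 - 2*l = (l - 1)*(l^2 + 2*l) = l*(l - 1)*(l + 2)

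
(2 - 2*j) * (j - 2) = -2*j^2 + 6*j - 4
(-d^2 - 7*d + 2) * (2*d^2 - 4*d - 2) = -2*d^4 - 10*d^3 + 34*d^2 + 6*d - 4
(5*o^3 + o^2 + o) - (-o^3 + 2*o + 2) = 6*o^3 + o^2 - o - 2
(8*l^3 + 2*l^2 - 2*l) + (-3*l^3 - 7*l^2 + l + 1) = 5*l^3 - 5*l^2 - l + 1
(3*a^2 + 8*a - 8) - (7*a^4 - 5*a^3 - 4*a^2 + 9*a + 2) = -7*a^4 + 5*a^3 + 7*a^2 - a - 10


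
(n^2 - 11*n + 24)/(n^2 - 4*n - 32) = (n - 3)/(n + 4)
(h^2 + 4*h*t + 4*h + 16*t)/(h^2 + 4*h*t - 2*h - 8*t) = (h + 4)/(h - 2)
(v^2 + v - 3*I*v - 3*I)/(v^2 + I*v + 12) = (v + 1)/(v + 4*I)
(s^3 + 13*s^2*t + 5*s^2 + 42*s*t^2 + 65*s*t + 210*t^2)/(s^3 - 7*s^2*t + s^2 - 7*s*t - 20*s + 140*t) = (s^2 + 13*s*t + 42*t^2)/(s^2 - 7*s*t - 4*s + 28*t)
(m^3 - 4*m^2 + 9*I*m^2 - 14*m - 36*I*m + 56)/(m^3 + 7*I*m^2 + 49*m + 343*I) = (m^2 + 2*m*(-2 + I) - 8*I)/(m^2 + 49)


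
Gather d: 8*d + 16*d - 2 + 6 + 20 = 24*d + 24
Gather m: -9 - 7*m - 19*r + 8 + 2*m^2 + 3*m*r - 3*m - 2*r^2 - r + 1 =2*m^2 + m*(3*r - 10) - 2*r^2 - 20*r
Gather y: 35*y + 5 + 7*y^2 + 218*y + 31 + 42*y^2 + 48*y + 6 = 49*y^2 + 301*y + 42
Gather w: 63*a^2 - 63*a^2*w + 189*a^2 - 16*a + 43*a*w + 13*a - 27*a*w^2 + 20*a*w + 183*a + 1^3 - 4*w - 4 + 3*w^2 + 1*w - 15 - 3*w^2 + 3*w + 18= 252*a^2 - 27*a*w^2 + 180*a + w*(-63*a^2 + 63*a)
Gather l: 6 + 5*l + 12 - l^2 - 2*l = -l^2 + 3*l + 18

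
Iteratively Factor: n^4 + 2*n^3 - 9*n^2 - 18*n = (n)*(n^3 + 2*n^2 - 9*n - 18) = n*(n + 2)*(n^2 - 9) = n*(n + 2)*(n + 3)*(n - 3)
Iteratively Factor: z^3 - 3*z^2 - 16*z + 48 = (z + 4)*(z^2 - 7*z + 12) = (z - 3)*(z + 4)*(z - 4)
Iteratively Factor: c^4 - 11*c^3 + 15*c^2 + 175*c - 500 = (c - 5)*(c^3 - 6*c^2 - 15*c + 100) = (c - 5)^2*(c^2 - c - 20) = (c - 5)^2*(c + 4)*(c - 5)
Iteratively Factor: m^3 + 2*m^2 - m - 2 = (m + 2)*(m^2 - 1) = (m + 1)*(m + 2)*(m - 1)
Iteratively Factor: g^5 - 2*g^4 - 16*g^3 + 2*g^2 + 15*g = (g - 5)*(g^4 + 3*g^3 - g^2 - 3*g) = (g - 5)*(g + 3)*(g^3 - g) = (g - 5)*(g + 1)*(g + 3)*(g^2 - g) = g*(g - 5)*(g + 1)*(g + 3)*(g - 1)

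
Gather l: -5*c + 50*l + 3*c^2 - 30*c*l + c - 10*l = 3*c^2 - 4*c + l*(40 - 30*c)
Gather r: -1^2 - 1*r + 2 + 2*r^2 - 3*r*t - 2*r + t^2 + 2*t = 2*r^2 + r*(-3*t - 3) + t^2 + 2*t + 1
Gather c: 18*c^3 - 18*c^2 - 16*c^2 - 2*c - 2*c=18*c^3 - 34*c^2 - 4*c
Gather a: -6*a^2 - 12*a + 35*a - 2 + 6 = -6*a^2 + 23*a + 4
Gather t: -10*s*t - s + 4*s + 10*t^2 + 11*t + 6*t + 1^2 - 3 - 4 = 3*s + 10*t^2 + t*(17 - 10*s) - 6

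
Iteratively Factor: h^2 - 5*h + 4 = (h - 1)*(h - 4)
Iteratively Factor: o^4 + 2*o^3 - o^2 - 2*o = (o + 1)*(o^3 + o^2 - 2*o) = o*(o + 1)*(o^2 + o - 2) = o*(o - 1)*(o + 1)*(o + 2)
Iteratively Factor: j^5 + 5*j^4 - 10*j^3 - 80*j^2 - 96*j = (j + 2)*(j^4 + 3*j^3 - 16*j^2 - 48*j) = (j + 2)*(j + 4)*(j^3 - j^2 - 12*j) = j*(j + 2)*(j + 4)*(j^2 - j - 12) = j*(j + 2)*(j + 3)*(j + 4)*(j - 4)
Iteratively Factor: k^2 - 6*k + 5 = (k - 1)*(k - 5)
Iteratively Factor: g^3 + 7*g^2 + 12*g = (g + 4)*(g^2 + 3*g) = g*(g + 4)*(g + 3)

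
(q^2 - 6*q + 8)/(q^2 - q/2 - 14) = 2*(q - 2)/(2*q + 7)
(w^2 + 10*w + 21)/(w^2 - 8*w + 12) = (w^2 + 10*w + 21)/(w^2 - 8*w + 12)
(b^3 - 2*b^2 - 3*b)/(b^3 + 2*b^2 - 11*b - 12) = b/(b + 4)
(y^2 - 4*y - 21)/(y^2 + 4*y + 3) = (y - 7)/(y + 1)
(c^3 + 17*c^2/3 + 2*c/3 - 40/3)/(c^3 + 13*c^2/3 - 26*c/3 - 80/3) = (3*c - 4)/(3*c - 8)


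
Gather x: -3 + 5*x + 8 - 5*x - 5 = 0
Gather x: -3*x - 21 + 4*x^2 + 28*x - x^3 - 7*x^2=-x^3 - 3*x^2 + 25*x - 21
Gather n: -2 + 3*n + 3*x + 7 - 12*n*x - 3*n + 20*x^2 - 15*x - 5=-12*n*x + 20*x^2 - 12*x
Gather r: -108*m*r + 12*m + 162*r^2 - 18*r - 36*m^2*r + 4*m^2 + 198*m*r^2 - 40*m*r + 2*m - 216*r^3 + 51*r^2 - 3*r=4*m^2 + 14*m - 216*r^3 + r^2*(198*m + 213) + r*(-36*m^2 - 148*m - 21)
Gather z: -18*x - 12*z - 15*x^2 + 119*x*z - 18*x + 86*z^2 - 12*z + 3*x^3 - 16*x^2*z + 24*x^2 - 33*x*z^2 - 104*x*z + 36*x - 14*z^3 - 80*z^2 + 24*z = 3*x^3 + 9*x^2 - 14*z^3 + z^2*(6 - 33*x) + z*(-16*x^2 + 15*x)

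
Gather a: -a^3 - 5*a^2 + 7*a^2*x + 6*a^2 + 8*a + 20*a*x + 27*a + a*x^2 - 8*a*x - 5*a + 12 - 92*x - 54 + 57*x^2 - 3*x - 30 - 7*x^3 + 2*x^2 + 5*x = -a^3 + a^2*(7*x + 1) + a*(x^2 + 12*x + 30) - 7*x^3 + 59*x^2 - 90*x - 72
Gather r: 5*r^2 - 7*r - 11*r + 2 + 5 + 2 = 5*r^2 - 18*r + 9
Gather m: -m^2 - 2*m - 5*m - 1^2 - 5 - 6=-m^2 - 7*m - 12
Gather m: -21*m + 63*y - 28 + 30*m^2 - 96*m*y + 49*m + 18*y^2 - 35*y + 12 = 30*m^2 + m*(28 - 96*y) + 18*y^2 + 28*y - 16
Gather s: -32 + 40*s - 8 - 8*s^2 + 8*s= -8*s^2 + 48*s - 40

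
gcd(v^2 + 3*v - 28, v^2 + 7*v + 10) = 1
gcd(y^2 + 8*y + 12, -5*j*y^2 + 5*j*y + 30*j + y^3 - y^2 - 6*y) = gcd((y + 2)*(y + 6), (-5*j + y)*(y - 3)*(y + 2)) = y + 2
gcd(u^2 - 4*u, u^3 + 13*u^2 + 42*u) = u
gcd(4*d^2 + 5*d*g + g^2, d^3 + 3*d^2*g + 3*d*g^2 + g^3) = d + g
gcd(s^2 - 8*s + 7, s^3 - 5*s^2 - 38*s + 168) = s - 7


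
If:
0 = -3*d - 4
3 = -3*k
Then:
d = -4/3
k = -1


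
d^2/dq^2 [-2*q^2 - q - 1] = -4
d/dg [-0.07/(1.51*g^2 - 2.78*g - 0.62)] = (0.2114*g - 0.1946)/(-1.51*g^2 + 2.78*g + 0.62)^2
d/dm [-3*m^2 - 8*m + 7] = -6*m - 8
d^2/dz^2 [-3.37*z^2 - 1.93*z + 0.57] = -6.74000000000000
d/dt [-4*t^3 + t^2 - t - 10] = -12*t^2 + 2*t - 1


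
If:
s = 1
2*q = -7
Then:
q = -7/2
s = 1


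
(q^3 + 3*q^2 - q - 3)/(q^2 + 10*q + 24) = (q^3 + 3*q^2 - q - 3)/(q^2 + 10*q + 24)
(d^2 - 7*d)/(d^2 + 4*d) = (d - 7)/(d + 4)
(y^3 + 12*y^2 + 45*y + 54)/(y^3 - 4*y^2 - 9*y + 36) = (y^2 + 9*y + 18)/(y^2 - 7*y + 12)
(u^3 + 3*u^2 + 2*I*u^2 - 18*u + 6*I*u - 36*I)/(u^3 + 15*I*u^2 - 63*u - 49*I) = (u^3 + u^2*(3 + 2*I) + 6*u*(-3 + I) - 36*I)/(u^3 + 15*I*u^2 - 63*u - 49*I)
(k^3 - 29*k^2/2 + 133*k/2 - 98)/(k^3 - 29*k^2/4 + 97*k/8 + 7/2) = 4*(k - 7)/(4*k + 1)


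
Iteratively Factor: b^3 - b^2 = (b)*(b^2 - b) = b^2*(b - 1)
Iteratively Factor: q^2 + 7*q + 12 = (q + 4)*(q + 3)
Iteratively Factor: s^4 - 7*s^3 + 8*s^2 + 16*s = (s - 4)*(s^3 - 3*s^2 - 4*s) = (s - 4)^2*(s^2 + s) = (s - 4)^2*(s + 1)*(s)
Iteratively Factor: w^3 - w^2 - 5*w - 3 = (w + 1)*(w^2 - 2*w - 3) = (w + 1)^2*(w - 3)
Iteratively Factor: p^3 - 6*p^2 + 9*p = (p - 3)*(p^2 - 3*p) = (p - 3)^2*(p)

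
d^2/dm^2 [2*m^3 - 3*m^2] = 12*m - 6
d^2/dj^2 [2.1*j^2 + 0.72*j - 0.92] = 4.20000000000000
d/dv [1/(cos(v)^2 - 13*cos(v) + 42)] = (2*cos(v) - 13)*sin(v)/(cos(v)^2 - 13*cos(v) + 42)^2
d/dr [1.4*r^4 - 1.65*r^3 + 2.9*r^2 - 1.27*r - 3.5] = 5.6*r^3 - 4.95*r^2 + 5.8*r - 1.27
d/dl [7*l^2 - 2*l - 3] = 14*l - 2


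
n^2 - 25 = (n - 5)*(n + 5)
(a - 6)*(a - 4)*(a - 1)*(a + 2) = a^4 - 9*a^3 + 12*a^2 + 44*a - 48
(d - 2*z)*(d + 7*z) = d^2 + 5*d*z - 14*z^2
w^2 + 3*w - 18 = (w - 3)*(w + 6)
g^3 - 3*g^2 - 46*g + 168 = (g - 6)*(g - 4)*(g + 7)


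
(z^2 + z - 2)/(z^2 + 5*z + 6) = (z - 1)/(z + 3)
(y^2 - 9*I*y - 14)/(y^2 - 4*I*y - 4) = (y - 7*I)/(y - 2*I)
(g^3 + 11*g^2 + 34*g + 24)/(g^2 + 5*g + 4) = g + 6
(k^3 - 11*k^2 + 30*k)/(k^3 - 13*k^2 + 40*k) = (k - 6)/(k - 8)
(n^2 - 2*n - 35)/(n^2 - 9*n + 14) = (n + 5)/(n - 2)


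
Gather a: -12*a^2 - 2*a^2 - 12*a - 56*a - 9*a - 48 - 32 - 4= -14*a^2 - 77*a - 84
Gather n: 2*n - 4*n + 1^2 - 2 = -2*n - 1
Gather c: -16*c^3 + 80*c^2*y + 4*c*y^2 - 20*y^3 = -16*c^3 + 80*c^2*y + 4*c*y^2 - 20*y^3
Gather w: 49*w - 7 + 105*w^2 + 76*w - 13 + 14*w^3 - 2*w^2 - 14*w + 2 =14*w^3 + 103*w^2 + 111*w - 18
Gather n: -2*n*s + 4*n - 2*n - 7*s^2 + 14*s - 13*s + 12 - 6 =n*(2 - 2*s) - 7*s^2 + s + 6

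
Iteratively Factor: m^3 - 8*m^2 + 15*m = (m - 3)*(m^2 - 5*m) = (m - 5)*(m - 3)*(m)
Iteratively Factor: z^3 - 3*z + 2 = (z - 1)*(z^2 + z - 2) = (z - 1)*(z + 2)*(z - 1)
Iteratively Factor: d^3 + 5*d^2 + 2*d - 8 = (d + 2)*(d^2 + 3*d - 4) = (d - 1)*(d + 2)*(d + 4)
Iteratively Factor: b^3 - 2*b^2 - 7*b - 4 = (b - 4)*(b^2 + 2*b + 1) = (b - 4)*(b + 1)*(b + 1)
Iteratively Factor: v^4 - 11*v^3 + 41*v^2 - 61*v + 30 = (v - 2)*(v^3 - 9*v^2 + 23*v - 15) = (v - 2)*(v - 1)*(v^2 - 8*v + 15) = (v - 5)*(v - 2)*(v - 1)*(v - 3)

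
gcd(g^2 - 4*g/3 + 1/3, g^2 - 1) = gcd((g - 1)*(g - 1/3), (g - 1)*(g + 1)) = g - 1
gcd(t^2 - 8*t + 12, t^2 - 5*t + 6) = t - 2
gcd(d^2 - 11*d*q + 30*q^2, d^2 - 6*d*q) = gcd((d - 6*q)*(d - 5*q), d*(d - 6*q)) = -d + 6*q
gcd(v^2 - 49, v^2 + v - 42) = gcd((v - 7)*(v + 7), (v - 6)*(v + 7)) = v + 7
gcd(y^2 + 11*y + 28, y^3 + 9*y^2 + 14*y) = y + 7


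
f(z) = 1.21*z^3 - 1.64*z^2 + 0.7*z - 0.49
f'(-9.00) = 324.25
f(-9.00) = -1021.72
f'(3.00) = 23.53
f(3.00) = 19.52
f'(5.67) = 98.80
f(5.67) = 171.32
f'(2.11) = 9.94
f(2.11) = 5.05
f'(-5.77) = 140.48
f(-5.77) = -291.57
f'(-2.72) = 36.48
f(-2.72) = -38.88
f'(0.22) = 0.15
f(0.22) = -0.40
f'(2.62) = 17.02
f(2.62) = 11.85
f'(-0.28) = 1.90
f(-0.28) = -0.84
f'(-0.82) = 5.83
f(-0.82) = -2.83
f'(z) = 3.63*z^2 - 3.28*z + 0.7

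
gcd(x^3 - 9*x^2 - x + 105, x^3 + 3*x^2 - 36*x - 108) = x + 3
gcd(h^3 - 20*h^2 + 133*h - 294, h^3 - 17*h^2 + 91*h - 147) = h^2 - 14*h + 49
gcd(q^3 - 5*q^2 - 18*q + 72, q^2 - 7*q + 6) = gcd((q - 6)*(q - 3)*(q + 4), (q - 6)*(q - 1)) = q - 6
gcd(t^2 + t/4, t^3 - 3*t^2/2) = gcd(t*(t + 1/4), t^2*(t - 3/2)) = t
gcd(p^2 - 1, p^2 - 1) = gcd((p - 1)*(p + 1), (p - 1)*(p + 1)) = p^2 - 1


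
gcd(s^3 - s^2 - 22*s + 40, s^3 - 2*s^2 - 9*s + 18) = s - 2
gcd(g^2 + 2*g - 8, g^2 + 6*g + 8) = g + 4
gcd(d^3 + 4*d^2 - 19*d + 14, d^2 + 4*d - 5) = d - 1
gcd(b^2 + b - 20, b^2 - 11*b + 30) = 1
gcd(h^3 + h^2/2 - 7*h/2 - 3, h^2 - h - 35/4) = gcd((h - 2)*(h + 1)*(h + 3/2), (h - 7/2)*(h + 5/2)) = 1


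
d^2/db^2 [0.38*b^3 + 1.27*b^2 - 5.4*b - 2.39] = 2.28*b + 2.54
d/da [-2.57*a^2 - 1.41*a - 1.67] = -5.14*a - 1.41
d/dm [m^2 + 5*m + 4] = 2*m + 5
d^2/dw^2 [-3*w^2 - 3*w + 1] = -6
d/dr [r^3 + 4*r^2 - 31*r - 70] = 3*r^2 + 8*r - 31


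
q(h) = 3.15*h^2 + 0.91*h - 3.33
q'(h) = 6.3*h + 0.91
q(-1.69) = 4.13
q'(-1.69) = -9.74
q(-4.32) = 51.53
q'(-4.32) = -26.31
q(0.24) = -2.93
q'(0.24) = 2.42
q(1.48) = 4.92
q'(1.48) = 10.23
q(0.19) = -3.04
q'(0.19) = 2.11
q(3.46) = 37.53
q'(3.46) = 22.71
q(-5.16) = 75.85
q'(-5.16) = -31.60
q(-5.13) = 74.90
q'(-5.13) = -31.41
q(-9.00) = 243.63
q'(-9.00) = -55.79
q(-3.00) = 22.29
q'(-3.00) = -17.99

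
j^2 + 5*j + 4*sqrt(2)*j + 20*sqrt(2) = (j + 5)*(j + 4*sqrt(2))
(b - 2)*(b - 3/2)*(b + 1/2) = b^3 - 3*b^2 + 5*b/4 + 3/2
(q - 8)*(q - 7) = q^2 - 15*q + 56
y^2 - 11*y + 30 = (y - 6)*(y - 5)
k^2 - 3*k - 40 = (k - 8)*(k + 5)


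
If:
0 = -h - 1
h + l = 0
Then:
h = -1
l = 1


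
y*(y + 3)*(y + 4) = y^3 + 7*y^2 + 12*y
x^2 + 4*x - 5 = (x - 1)*(x + 5)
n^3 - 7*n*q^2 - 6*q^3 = (n - 3*q)*(n + q)*(n + 2*q)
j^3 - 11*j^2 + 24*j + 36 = (j - 6)^2*(j + 1)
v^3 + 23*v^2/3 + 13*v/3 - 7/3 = (v - 1/3)*(v + 1)*(v + 7)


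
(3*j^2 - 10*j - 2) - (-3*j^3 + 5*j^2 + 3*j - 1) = 3*j^3 - 2*j^2 - 13*j - 1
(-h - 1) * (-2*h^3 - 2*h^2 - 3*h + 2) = 2*h^4 + 4*h^3 + 5*h^2 + h - 2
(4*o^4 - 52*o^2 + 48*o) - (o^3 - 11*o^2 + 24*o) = 4*o^4 - o^3 - 41*o^2 + 24*o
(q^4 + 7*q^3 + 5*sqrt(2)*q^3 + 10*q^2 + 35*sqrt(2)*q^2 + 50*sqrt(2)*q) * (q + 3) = q^5 + 5*sqrt(2)*q^4 + 10*q^4 + 31*q^3 + 50*sqrt(2)*q^3 + 30*q^2 + 155*sqrt(2)*q^2 + 150*sqrt(2)*q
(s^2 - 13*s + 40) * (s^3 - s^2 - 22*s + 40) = s^5 - 14*s^4 + 31*s^3 + 286*s^2 - 1400*s + 1600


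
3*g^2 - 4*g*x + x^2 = (-3*g + x)*(-g + x)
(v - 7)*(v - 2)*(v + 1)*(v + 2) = v^4 - 6*v^3 - 11*v^2 + 24*v + 28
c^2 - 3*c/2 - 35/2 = (c - 5)*(c + 7/2)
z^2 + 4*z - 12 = (z - 2)*(z + 6)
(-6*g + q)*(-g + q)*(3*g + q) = 18*g^3 - 15*g^2*q - 4*g*q^2 + q^3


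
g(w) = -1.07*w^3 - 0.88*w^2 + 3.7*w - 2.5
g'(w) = -3.21*w^2 - 1.76*w + 3.7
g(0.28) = -1.56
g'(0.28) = 2.96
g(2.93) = -26.13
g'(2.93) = -29.01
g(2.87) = -24.42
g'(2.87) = -27.79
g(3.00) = -28.21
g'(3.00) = -30.47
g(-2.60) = 0.74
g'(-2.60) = -13.42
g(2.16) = -9.40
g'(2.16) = -15.08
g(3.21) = -35.08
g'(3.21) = -35.03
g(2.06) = -7.97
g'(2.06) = -13.55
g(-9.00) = 672.95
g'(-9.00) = -240.47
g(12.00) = -1933.78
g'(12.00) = -479.66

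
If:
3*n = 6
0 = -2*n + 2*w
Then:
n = 2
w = 2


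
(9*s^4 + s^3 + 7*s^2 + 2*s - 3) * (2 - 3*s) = -27*s^5 + 15*s^4 - 19*s^3 + 8*s^2 + 13*s - 6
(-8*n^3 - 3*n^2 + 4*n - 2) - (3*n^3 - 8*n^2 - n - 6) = -11*n^3 + 5*n^2 + 5*n + 4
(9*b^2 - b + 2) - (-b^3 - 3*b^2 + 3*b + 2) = b^3 + 12*b^2 - 4*b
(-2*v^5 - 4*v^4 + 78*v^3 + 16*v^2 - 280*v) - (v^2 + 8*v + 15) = -2*v^5 - 4*v^4 + 78*v^3 + 15*v^2 - 288*v - 15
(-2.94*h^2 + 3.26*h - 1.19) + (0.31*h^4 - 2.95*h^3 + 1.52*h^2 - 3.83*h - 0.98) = 0.31*h^4 - 2.95*h^3 - 1.42*h^2 - 0.57*h - 2.17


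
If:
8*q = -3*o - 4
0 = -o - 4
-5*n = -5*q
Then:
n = 1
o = -4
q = 1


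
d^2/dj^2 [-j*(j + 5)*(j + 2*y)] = -6*j - 4*y - 10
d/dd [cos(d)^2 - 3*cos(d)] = (3 - 2*cos(d))*sin(d)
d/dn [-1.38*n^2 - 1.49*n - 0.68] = -2.76*n - 1.49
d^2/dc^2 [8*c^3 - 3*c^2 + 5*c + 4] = 48*c - 6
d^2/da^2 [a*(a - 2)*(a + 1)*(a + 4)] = 12*a^2 + 18*a - 12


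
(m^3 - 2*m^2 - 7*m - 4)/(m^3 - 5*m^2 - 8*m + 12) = (m^3 - 2*m^2 - 7*m - 4)/(m^3 - 5*m^2 - 8*m + 12)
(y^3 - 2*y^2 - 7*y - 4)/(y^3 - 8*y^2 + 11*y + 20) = (y + 1)/(y - 5)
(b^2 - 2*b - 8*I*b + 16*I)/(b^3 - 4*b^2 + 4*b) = (b - 8*I)/(b*(b - 2))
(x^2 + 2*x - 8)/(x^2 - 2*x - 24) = (x - 2)/(x - 6)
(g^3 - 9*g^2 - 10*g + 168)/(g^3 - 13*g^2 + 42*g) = (g + 4)/g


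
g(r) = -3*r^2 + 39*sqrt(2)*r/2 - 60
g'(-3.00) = 45.58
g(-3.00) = -169.73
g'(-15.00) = 117.58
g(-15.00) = -1148.66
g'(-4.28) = 53.26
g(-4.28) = -232.99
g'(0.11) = 26.92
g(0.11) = -57.00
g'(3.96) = 3.82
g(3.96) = 2.16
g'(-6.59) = 67.12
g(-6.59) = -372.02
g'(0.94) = 21.94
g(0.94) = -36.73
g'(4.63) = -0.20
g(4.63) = 3.37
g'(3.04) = 9.34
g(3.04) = -3.89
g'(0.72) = 23.26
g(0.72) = -41.70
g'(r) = -6*r + 39*sqrt(2)/2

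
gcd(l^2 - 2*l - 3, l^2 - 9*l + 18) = l - 3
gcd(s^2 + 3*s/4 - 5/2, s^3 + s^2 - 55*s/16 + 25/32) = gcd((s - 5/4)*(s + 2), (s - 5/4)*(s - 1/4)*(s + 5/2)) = s - 5/4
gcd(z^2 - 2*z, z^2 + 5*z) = z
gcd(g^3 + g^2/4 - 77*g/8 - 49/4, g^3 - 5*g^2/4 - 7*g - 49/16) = g^2 - 7*g/4 - 49/8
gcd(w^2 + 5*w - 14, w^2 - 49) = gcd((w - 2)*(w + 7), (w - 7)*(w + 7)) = w + 7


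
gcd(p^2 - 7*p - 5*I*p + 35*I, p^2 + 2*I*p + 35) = p - 5*I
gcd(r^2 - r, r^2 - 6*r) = r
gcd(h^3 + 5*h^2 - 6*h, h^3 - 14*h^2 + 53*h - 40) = h - 1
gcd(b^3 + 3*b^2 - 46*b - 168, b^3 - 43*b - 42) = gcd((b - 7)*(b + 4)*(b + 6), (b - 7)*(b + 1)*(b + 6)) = b^2 - b - 42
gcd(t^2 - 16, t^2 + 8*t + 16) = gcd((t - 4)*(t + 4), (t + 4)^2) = t + 4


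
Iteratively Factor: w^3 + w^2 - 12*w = (w + 4)*(w^2 - 3*w) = w*(w + 4)*(w - 3)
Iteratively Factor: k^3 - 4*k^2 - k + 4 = (k - 1)*(k^2 - 3*k - 4) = (k - 1)*(k + 1)*(k - 4)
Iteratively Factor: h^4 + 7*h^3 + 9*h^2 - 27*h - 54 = (h - 2)*(h^3 + 9*h^2 + 27*h + 27) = (h - 2)*(h + 3)*(h^2 + 6*h + 9) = (h - 2)*(h + 3)^2*(h + 3)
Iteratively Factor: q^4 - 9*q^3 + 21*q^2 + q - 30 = (q - 2)*(q^3 - 7*q^2 + 7*q + 15) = (q - 3)*(q - 2)*(q^2 - 4*q - 5) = (q - 3)*(q - 2)*(q + 1)*(q - 5)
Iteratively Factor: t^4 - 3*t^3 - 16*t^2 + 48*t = (t)*(t^3 - 3*t^2 - 16*t + 48) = t*(t + 4)*(t^2 - 7*t + 12) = t*(t - 3)*(t + 4)*(t - 4)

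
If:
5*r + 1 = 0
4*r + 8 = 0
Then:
No Solution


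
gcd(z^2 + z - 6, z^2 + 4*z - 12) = z - 2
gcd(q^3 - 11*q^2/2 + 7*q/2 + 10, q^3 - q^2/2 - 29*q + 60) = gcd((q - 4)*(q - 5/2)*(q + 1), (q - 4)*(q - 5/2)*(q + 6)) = q^2 - 13*q/2 + 10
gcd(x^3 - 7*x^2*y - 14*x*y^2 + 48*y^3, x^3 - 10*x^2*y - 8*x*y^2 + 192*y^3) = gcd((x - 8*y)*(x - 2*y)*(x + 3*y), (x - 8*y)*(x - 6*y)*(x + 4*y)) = x - 8*y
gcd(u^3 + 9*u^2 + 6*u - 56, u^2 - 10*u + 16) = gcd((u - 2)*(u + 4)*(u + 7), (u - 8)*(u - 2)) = u - 2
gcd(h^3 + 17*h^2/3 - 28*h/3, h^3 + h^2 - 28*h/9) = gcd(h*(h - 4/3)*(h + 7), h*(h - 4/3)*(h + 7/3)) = h^2 - 4*h/3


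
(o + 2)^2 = o^2 + 4*o + 4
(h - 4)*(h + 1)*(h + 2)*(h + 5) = h^4 + 4*h^3 - 15*h^2 - 58*h - 40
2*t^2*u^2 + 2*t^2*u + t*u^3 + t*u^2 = u*(2*t + u)*(t*u + t)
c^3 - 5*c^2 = c^2*(c - 5)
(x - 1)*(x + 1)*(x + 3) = x^3 + 3*x^2 - x - 3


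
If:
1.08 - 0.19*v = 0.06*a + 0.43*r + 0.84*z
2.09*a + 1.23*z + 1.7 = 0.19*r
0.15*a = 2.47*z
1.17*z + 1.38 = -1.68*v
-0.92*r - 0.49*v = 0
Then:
No Solution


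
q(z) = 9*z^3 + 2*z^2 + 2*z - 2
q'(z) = 27*z^2 + 4*z + 2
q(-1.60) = -36.94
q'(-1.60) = 64.72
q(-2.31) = -106.89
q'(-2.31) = 136.83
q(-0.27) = -2.57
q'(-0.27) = 2.89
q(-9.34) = -7179.23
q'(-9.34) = 2320.00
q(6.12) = 2148.14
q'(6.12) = 1037.75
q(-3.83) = -485.96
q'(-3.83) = 382.74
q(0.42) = -0.14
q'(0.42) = 8.44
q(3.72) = 496.43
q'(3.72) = 390.52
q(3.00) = 265.00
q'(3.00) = 257.00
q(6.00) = 2026.00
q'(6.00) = 998.00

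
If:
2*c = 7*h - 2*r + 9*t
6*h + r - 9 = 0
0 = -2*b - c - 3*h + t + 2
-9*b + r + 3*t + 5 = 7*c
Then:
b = 41*t/13 - 66/13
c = 92/13 - 192*t/65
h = 22/13 - 51*t/65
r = 306*t/65 - 15/13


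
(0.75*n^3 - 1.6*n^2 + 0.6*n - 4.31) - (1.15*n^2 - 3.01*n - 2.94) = 0.75*n^3 - 2.75*n^2 + 3.61*n - 1.37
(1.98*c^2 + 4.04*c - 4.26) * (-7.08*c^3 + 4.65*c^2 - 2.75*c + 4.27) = -14.0184*c^5 - 19.3962*c^4 + 43.5018*c^3 - 22.4644*c^2 + 28.9658*c - 18.1902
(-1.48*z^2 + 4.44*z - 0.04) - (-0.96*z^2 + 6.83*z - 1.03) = -0.52*z^2 - 2.39*z + 0.99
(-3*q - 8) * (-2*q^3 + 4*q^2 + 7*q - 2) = 6*q^4 + 4*q^3 - 53*q^2 - 50*q + 16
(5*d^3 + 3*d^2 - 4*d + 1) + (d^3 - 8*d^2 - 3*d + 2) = 6*d^3 - 5*d^2 - 7*d + 3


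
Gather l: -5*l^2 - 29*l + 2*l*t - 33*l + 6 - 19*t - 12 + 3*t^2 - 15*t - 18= -5*l^2 + l*(2*t - 62) + 3*t^2 - 34*t - 24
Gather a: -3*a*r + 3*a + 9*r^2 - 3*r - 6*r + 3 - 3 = a*(3 - 3*r) + 9*r^2 - 9*r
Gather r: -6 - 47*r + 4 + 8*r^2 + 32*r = 8*r^2 - 15*r - 2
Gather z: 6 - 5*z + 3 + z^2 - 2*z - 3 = z^2 - 7*z + 6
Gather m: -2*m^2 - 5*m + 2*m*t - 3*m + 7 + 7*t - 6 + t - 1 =-2*m^2 + m*(2*t - 8) + 8*t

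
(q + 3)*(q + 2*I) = q^2 + 3*q + 2*I*q + 6*I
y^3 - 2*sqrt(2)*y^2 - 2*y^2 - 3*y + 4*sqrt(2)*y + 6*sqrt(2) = (y - 3)*(y + 1)*(y - 2*sqrt(2))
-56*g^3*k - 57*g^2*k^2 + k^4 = k*(-8*g + k)*(g + k)*(7*g + k)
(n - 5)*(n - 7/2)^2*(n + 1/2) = n^4 - 23*n^3/2 + 165*n^2/4 - 301*n/8 - 245/8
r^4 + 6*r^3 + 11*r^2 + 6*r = r*(r + 1)*(r + 2)*(r + 3)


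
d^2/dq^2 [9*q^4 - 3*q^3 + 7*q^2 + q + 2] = 108*q^2 - 18*q + 14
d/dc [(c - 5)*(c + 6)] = 2*c + 1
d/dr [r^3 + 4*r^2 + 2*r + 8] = 3*r^2 + 8*r + 2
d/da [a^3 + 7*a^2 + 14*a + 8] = 3*a^2 + 14*a + 14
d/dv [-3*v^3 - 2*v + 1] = -9*v^2 - 2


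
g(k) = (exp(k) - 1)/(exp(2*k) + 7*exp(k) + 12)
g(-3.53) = -0.08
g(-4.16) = -0.08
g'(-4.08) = 0.00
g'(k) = (exp(k) - 1)*(-2*exp(2*k) - 7*exp(k))/(exp(2*k) + 7*exp(k) + 12)^2 + exp(k)/(exp(2*k) + 7*exp(k) + 12)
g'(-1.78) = 0.02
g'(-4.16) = 0.00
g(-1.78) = -0.06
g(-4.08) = -0.08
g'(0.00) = 0.05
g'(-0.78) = 0.04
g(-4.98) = -0.08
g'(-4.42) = 0.00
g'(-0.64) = 0.04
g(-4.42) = -0.08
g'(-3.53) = 0.00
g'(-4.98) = 0.00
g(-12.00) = -0.08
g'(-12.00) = 0.00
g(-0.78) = -0.04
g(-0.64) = -0.03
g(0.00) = 0.00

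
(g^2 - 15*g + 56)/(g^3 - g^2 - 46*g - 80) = (g - 7)/(g^2 + 7*g + 10)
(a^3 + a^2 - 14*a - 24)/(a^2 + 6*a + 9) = (a^2 - 2*a - 8)/(a + 3)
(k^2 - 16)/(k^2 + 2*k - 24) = (k + 4)/(k + 6)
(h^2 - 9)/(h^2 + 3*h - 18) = (h + 3)/(h + 6)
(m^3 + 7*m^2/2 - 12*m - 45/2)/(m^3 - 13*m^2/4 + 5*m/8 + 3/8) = 4*(2*m^2 + 13*m + 15)/(8*m^2 - 2*m - 1)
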